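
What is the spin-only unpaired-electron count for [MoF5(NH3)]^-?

Ligand charges: each fluoride is −1; ammonia is neutral. With an overall charge of −1 the molybdenum centre must be in the +4 oxidation state.
Mo sits in group 6, so the d-electron count is 6 − 4 = 2.
In an octahedral field the d² configuration is t₂g²e_g⁰ (only one arrangement possible), giving 2 unpaired electrons.

2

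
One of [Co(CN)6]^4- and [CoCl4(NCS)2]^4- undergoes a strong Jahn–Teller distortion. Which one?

[Co(CN)6]^4-

[Co(CN)6]^4-: Summing ligand charges against the −4 overall charge gives an oxidation state of +2 for cobalt. Co sits in group 9, so the d-electron count is 9 − 2 = 7. Cyanide is a strong-field ligand (high in the spectrochemical series) for a first-row metal, so the complex is low-spin. The t₂g⁶e_g¹ (low-spin) configuration has an unevenly filled e_g set; the Jahn–Teller theorem predicts a tetragonal distortion (typically axial elongation) to lift the degeneracy.
[CoCl4(NCS)2]^4-: Summing ligand charges against the −4 overall charge gives an oxidation state of +2 for cobalt. Co sits in group 9, so the d-electron count is 9 − 2 = 7. Chloride and isothiocyanate are weak-field ligands for a first-row metal, so the complex is high-spin. The d⁷ configuration leaves the e_g set evenly filled (or empty) — no strong Jahn–Teller driving force.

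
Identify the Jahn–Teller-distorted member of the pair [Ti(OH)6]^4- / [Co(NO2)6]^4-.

[Ti(OH)6]^4-: Summing ligand charges against the −4 overall charge gives an oxidation state of +2 for titanium. Group 4 minus oxidation state 2 gives a d² configuration. The d² configuration leaves the e_g set evenly filled (or empty) — no strong Jahn–Teller driving force.
[Co(NO2)6]^4-: Each nitro (N-bound nitrite) is −1; balancing the −4 overall charge requires Co(II). Group 9 minus oxidation state 2 gives a d⁷ configuration. Nitro (N-bound nitrite) is a strong-field ligand (high in the spectrochemical series) for a first-row metal, so the complex is low-spin. The t₂g⁶e_g¹ (low-spin) configuration has an unevenly filled e_g set; the Jahn–Teller theorem predicts a tetragonal distortion (typically axial elongation) to lift the degeneracy.

[Co(NO2)6]^4-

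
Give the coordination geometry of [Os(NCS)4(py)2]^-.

Ligand charges: each isothiocyanate is −1; pyridine is neutral. With an overall charge of −1 the osmium centre must be in the +3 oxidation state.
Os sits in group 8, so the d-electron count is 8 − 3 = 5.
Coordination number: 6.
Six donors around a single metal centre give an octahedral coordination sphere.

octahedral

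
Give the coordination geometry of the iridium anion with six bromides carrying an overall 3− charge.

octahedral

Ligand charges: each bromide is −1. With an overall charge of −3 the iridium centre must be in the +3 oxidation state.
Group 9 minus oxidation state 3 gives a d⁶ configuration.
Coordination number: 6.
Six donors around a single metal centre give an octahedral coordination sphere.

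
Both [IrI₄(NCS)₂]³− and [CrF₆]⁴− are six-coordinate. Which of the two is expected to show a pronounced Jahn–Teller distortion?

[CrF₆]⁴−

[IrI₄(NCS)₂]³−: Ligand charges: each iodide is −1; each isothiocyanate is −1. With an overall charge of −3 the iridium centre must be in the +3 oxidation state. Ir sits in group 9, so the d-electron count is 9 − 3 = 6. A 5d ion has a large Δₒ and is invariably low-spin. The d⁶ configuration leaves the e_g set evenly filled (or empty) — no strong Jahn–Teller driving force.
[CrF₆]⁴−: Ligand charges: each fluoride is −1. With an overall charge of −4 the chromium centre must be in the +2 oxidation state. Chromium is a group-6 element; Cr(II) is therefore d⁴. Fluoride is a weak-field ligand for a first-row metal, so the complex is high-spin. The t₂g³e_g¹ (high-spin) configuration has an unevenly filled e_g set; the Jahn–Teller theorem predicts a tetragonal distortion (typically axial elongation) to lift the degeneracy.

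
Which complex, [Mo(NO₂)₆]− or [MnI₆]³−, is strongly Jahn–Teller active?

[Mo(NO₂)₆]−: Summing ligand charges against the −1 overall charge gives an oxidation state of +5 for molybdenum. Mo sits in group 6, so the d-electron count is 6 − 5 = 1. The d¹ configuration leaves the e_g set evenly filled (or empty) — no strong Jahn–Teller driving force.
[MnI₆]³−: Each iodide is −1; balancing the −3 overall charge requires Mn(III). Manganese is a group-7 element; Mn(III) is therefore d⁴. Iodide is a weak-field ligand for a first-row metal, so the complex is high-spin. The t₂g³e_g¹ (high-spin) configuration has an unevenly filled e_g set; the Jahn–Teller theorem predicts a tetragonal distortion (typically axial elongation) to lift the degeneracy.

[MnI₆]³−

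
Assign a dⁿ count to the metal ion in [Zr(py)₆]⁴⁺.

Pyridine is neutral; balancing the +4 overall charge requires Zr(IV).
Zr sits in group 4, so the d-electron count is 4 − 4 = 0.

d0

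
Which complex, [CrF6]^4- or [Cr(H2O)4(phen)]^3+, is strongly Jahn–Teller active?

[CrF6]^4-

[CrF6]^4-: Summing ligand charges against the −4 overall charge gives an oxidation state of +2 for chromium. Chromium is a group-6 element; Cr(II) is therefore d⁴. Fluoride is a weak-field ligand for a first-row metal, so the complex is high-spin. The t₂g³e_g¹ (high-spin) configuration has an unevenly filled e_g set; the Jahn–Teller theorem predicts a tetragonal distortion (typically axial elongation) to lift the degeneracy.
[Cr(H2O)4(phen)]^3+: Water is neutral; 1,10-phenanthroline is neutral; balancing the +3 overall charge requires Cr(III). Cr sits in group 6, so the d-electron count is 6 − 3 = 3. The d³ configuration leaves the e_g set evenly filled (or empty) — no strong Jahn–Teller driving force.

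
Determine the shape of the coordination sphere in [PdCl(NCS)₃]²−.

square planar

Summing ligand charges against the −2 overall charge gives an oxidation state of +2 for palladium.
Pd sits in group 10, so the d-electron count is 10 − 2 = 8.
With 4 monodentate ligands the coordination number is 4.
A 4d d⁸ ion has a large crystal-field splitting; square planar leaves the high-energy d_{x²−y²} orbital empty and maximises CFSE.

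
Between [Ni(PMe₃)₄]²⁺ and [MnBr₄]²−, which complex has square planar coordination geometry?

For [Ni(PMe₃)₄]²⁺: Summing ligand charges against the +2 overall charge gives an oxidation state of +2 for nickel. Nickel is a group-10 element; Ni(II) is therefore d⁸. Trimethylphosphine is a strong-field ligand (high in the spectrochemical series). A 3d d⁸ ion with strong-field ligands gains enough CFSE to favour square planar over tetrahedral. → square planar.
For [MnBr₄]²−: Each bromide is −1; balancing the −2 overall charge requires Mn(II). Manganese is a group-7 element; Mn(II) is therefore d⁵. A high-spin d⁵ ion has zero CFSE in either geometry, so four ligands adopt the sterically favoured tetrahedral geometry. → tetrahedral.

[Ni(PMe₃)₄]²⁺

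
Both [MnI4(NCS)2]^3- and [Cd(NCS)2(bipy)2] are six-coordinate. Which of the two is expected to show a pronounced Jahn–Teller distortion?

[MnI4(NCS)2]^3-

[MnI4(NCS)2]^3-: Summing ligand charges against the −3 overall charge gives an oxidation state of +3 for manganese. Manganese is a group-7 element; Mn(III) is therefore d⁴. Iodide and isothiocyanate are weak-field ligands for a first-row metal, so the complex is high-spin. The t₂g³e_g¹ (high-spin) configuration has an unevenly filled e_g set; the Jahn–Teller theorem predicts a tetragonal distortion (typically axial elongation) to lift the degeneracy.
[Cd(NCS)2(bipy)2]: Ligand charges: each isothiocyanate is −1; 2,2′-bipyridine is neutral. With an overall charge of 0 the cadmium centre must be in the +2 oxidation state. Cd sits in group 12, so the d-electron count is 12 − 2 = 10. The d¹⁰ configuration leaves the e_g set evenly filled (or empty) — no strong Jahn–Teller driving force.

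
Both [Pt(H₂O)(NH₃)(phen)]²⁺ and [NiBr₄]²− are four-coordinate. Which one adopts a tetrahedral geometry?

[NiBr₄]²−

For [Pt(H₂O)(NH₃)(phen)]²⁺: Ligand charges: water is neutral; ammonia is neutral; 1,10-phenanthroline is neutral. With an overall charge of +2 the platinum centre must be in the +2 oxidation state. Platinum is a group-10 element; Pt(II) is therefore d⁸. A 5d d⁸ ion has a large crystal-field splitting; square planar leaves the high-energy d_{x²−y²} orbital empty and maximises CFSE. → square planar.
For [NiBr₄]²−: Summing ligand charges against the −2 overall charge gives an oxidation state of +2 for nickel. Nickel is a group-10 element; Ni(II) is therefore d⁸. Bromide is a weak-field ligand. With weak-field ligands the CFSE gain from square planar is small, so a 3d d⁸ ion takes the sterically preferred tetrahedral geometry. → tetrahedral.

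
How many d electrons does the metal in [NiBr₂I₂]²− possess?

d8

Summing ligand charges against the −2 overall charge gives an oxidation state of +2 for nickel.
Nickel is a group-10 element; Ni(II) is therefore d⁸.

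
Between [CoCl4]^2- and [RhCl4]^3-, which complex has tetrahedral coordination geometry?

For [CoCl4]^2-: Ligand charges: each chloride is −1. With an overall charge of −2 the cobalt centre must be in the +2 oxidation state. Co sits in group 9, so the d-electron count is 9 − 2 = 7. For a high-spin 3d d⁷ ion with weak-field ligands the small Δₜ gives little square-planar CFSE advantage, so four ligands adopt the sterically favoured tetrahedral geometry. → tetrahedral.
For [RhCl4]^3-: Summing ligand charges against the −3 overall charge gives an oxidation state of +1 for rhodium. Rhodium is a group-9 element; Rh(I) is therefore d⁸. A 4d d⁸ ion has a large crystal-field splitting; square planar leaves the high-energy d_{x²−y²} orbital empty and maximises CFSE. → square planar.

[CoCl4]^2-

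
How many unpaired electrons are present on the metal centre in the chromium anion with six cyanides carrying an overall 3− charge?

Summing ligand charges against the −3 overall charge gives an oxidation state of +3 for chromium.
Cr sits in group 6, so the d-electron count is 6 − 3 = 3.
In an octahedral field the d³ configuration is t₂g³e_g⁰ (only one arrangement possible), giving 3 unpaired electrons.

3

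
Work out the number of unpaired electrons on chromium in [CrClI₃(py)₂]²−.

4

Each chloride is −1; each iodide is −1; pyridine is neutral; balancing the −2 overall charge requires Cr(II).
Group 6 minus oxidation state 2 gives a d⁴ configuration.
The spin state decides the count: Chloride and iodide are weak-field ligands for a first-row metal, so the complex is high-spin.
An octahedral high-spin d⁴ ion is t₂g³e_g¹, giving 4 unpaired electrons.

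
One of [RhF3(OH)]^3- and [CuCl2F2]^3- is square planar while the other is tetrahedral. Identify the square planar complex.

For [RhF3(OH)]^3-: Each fluoride is −1; each hydroxide is −1; balancing the −3 overall charge requires Rh(I). Group 9 minus oxidation state 1 gives a d⁸ configuration. A 4d d⁸ ion has a large crystal-field splitting; square planar leaves the high-energy d_{x²−y²} orbital empty and maximises CFSE. → square planar.
For [CuCl2F2]^3-: Summing ligand charges against the −3 overall charge gives an oxidation state of +1 for copper. Cu sits in group 11, so the d-electron count is 11 − 1 = 10. A d¹⁰ ion has no crystal-field stabilisation preference between square planar and tetrahedral, so four ligands adopt the sterically favoured tetrahedral geometry. → tetrahedral.

[RhF3(OH)]^3-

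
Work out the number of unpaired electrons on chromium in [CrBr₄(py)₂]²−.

Each bromide is −1; pyridine is neutral; balancing the −2 overall charge requires Cr(II).
Chromium is a group-6 element; Cr(II) is therefore d⁴.
The spin state decides the count: Bromide is a weak-field ligand for a first-row metal, so the complex is high-spin.
An octahedral high-spin d⁴ ion is t₂g³e_g¹, giving 4 unpaired electrons.

4 unpaired electrons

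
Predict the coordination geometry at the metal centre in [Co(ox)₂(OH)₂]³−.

octahedral

Each oxalate is −2; each hydroxide is −1; balancing the −3 overall charge requires Co(III).
Co sits in group 9, so the d-electron count is 9 − 3 = 6.
Counting donor atoms: 2×oxalate (bidentate) → 4 donors; 2×hydroxide (monodentate) → 2 donors. Coordination number = 6.
Six donors around a single metal centre give an octahedral coordination sphere.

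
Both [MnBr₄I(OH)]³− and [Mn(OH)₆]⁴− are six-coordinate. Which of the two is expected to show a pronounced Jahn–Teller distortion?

[MnBr₄I(OH)]³−

[MnBr₄I(OH)]³−: Summing ligand charges against the −3 overall charge gives an oxidation state of +3 for manganese. Group 7 minus oxidation state 3 gives a d⁴ configuration. Bromide, hydroxide, and iodide are weak-field ligands for a first-row metal, so the complex is high-spin. The t₂g³e_g¹ (high-spin) configuration has an unevenly filled e_g set; the Jahn–Teller theorem predicts a tetragonal distortion (typically axial elongation) to lift the degeneracy.
[Mn(OH)₆]⁴−: Summing ligand charges against the −4 overall charge gives an oxidation state of +2 for manganese. Manganese is a group-7 element; Mn(II) is therefore d⁵. Hydroxide is a weak-field ligand for a first-row metal, so the complex is high-spin. The d⁵ configuration leaves the e_g set evenly filled (or empty) — no strong Jahn–Teller driving force.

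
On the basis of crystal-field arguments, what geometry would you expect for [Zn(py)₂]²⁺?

Pyridine is neutral; balancing the +2 overall charge requires Zn(II).
Zinc is a group-12 element; Zn(II) is therefore d¹⁰.
With 2 monodentate ligands the coordination number is 2.
A d¹⁰ ion with only two ligands adopts a linear arrangement (sp hybridisation; no CFSE preference).

linear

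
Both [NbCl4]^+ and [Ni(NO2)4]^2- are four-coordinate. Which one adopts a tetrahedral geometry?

[NbCl4]^+

For [NbCl4]^+: Ligand charges: each chloride is −1. With an overall charge of +1 the niobium centre must be in the +5 oxidation state. Niobium is a group-5 element; Nb(V) is therefore d⁰. A d⁰ ion has no crystal-field stabilisation preference between square planar and tetrahedral, so four ligands adopt the sterically favoured tetrahedral geometry. → tetrahedral.
For [Ni(NO2)4]^2-: Ligand charges: each nitro (N-bound nitrite) is −1. With an overall charge of −2 the nickel centre must be in the +2 oxidation state. Group 10 minus oxidation state 2 gives a d⁸ configuration. Nitro (N-bound nitrite) is a strong-field ligand (high in the spectrochemical series). A 3d d⁸ ion with strong-field ligands gains enough CFSE to favour square planar over tetrahedral. → square planar.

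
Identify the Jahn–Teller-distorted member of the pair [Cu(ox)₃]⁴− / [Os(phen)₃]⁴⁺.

[Cu(ox)₃]⁴−

[Cu(ox)₃]⁴−: Summing ligand charges against the −4 overall charge gives an oxidation state of +2 for copper. Group 11 minus oxidation state 2 gives a d⁹ configuration. The t₂g⁶e_g³ configuration has an unevenly filled e_g set; the Jahn–Teller theorem predicts a tetragonal distortion (typically axial elongation) to lift the degeneracy.
[Os(phen)₃]⁴⁺: Summing ligand charges against the +4 overall charge gives an oxidation state of +4 for osmium. Group 8 minus oxidation state 4 gives a d⁴ configuration. A 5d ion has a large Δₒ and is invariably low-spin. The d⁴ configuration leaves the e_g set evenly filled (or empty) — no strong Jahn–Teller driving force.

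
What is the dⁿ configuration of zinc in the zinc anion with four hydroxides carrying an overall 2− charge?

Each hydroxide is −1; balancing the −2 overall charge requires Zn(II).
Group 12 minus oxidation state 2 gives a d¹⁰ configuration.

d¹⁰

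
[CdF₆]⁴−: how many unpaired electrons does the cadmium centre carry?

0 unpaired electrons

Ligand charges: each fluoride is −1. With an overall charge of −4 the cadmium centre must be in the +2 oxidation state.
Cd sits in group 12, so the d-electron count is 12 − 2 = 10.
In an octahedral field the d¹⁰ configuration is t₂g⁶e_g⁴, giving 0 unpaired electrons.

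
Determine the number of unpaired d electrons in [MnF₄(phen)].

Ligand charges: each fluoride is −1; 1,10-phenanthroline is neutral. With an overall charge of 0 the manganese centre must be in the +4 oxidation state.
Mn sits in group 7, so the d-electron count is 7 − 4 = 3.
Counting donor atoms: 4×fluoride (monodentate) → 4 donors; 1×1,10-phenanthroline (bidentate) → 2 donors. Coordination number = 6.
In an octahedral field the d³ configuration is t₂g³e_g⁰ (only one arrangement possible), giving 3 unpaired electrons.

3 unpaired electrons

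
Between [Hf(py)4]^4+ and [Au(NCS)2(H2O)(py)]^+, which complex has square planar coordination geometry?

For [Hf(py)4]^4+: Summing ligand charges against the +4 overall charge gives an oxidation state of +4 for hafnium. Group 4 minus oxidation state 4 gives a d⁰ configuration. A d⁰ ion has no crystal-field stabilisation preference between square planar and tetrahedral, so four ligands adopt the sterically favoured tetrahedral geometry. → tetrahedral.
For [Au(NCS)2(H2O)(py)]^+: Ligand charges: each isothiocyanate is −1; water is neutral; pyridine is neutral. With an overall charge of +1 the gold centre must be in the +3 oxidation state. Au sits in group 11, so the d-electron count is 11 − 3 = 8. A 5d d⁸ ion has a large crystal-field splitting; square planar leaves the high-energy d_{x²−y²} orbital empty and maximises CFSE. → square planar.

[Au(NCS)2(H2O)(py)]^+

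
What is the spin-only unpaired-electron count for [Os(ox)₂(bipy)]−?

1 unpaired electron

Summing ligand charges against the −1 overall charge gives an oxidation state of +3 for osmium.
Osmium is a group-8 element; Os(III) is therefore d⁵.
Counting donor atoms: 2×oxalate (bidentate) → 4 donors; 1×2,2′-bipyridine (bidentate) → 2 donors. Coordination number = 6.
The spin state decides the count: a 5d ion has a large Δₒ and is invariably low-spin.
An octahedral low-spin d⁵ ion is t₂g⁵e_g⁰, giving 1 unpaired electron.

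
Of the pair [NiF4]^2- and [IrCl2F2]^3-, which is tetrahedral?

For [NiF4]^2-: Each fluoride is −1; balancing the −2 overall charge requires Ni(II). Group 10 minus oxidation state 2 gives a d⁸ configuration. Fluoride is a weak-field ligand. With weak-field ligands the CFSE gain from square planar is small, so a 3d d⁸ ion takes the sterically preferred tetrahedral geometry. → tetrahedral.
For [IrCl2F2]^3-: Ligand charges: each chloride is −1; each fluoride is −1. With an overall charge of −3 the iridium centre must be in the +1 oxidation state. Group 9 minus oxidation state 1 gives a d⁸ configuration. A 5d d⁸ ion has a large crystal-field splitting; square planar leaves the high-energy d_{x²−y²} orbital empty and maximises CFSE. → square planar.

[NiF4]^2-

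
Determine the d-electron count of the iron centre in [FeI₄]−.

d5

Ligand charges: each iodide is −1. With an overall charge of −1 the iron centre must be in the +3 oxidation state.
Iron is a group-8 element; Fe(III) is therefore d⁵.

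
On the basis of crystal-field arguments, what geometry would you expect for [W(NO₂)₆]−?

Ligand charges: each nitro (N-bound nitrite) is −1. With an overall charge of −1 the tungsten centre must be in the +5 oxidation state.
Group 6 minus oxidation state 5 gives a d¹ configuration.
With 6 monodentate ligands the coordination number is 6.
Six donors around a single metal centre give an octahedral coordination sphere.

octahedral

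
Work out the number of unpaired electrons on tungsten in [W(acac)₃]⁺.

Each acetylacetonate is −1; balancing the +1 overall charge requires W(IV).
W sits in group 6, so the d-electron count is 6 − 4 = 2.
Counting donor atoms: 3×acetylacetonate (bidentate) → 6 donors. Coordination number = 6.
In an octahedral field the d² configuration is t₂g²e_g⁰ (only one arrangement possible), giving 2 unpaired electrons.

2 unpaired electrons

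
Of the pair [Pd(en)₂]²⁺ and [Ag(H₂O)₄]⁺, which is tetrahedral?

For [Pd(en)₂]²⁺: Summing ligand charges against the +2 overall charge gives an oxidation state of +2 for palladium. Pd sits in group 10, so the d-electron count is 10 − 2 = 8. A 4d d⁸ ion has a large crystal-field splitting; square planar leaves the high-energy d_{x²−y²} orbital empty and maximises CFSE. → square planar.
For [Ag(H₂O)₄]⁺: Summing ligand charges against the +1 overall charge gives an oxidation state of +1 for silver. Ag sits in group 11, so the d-electron count is 11 − 1 = 10. A d¹⁰ ion has no crystal-field stabilisation preference between square planar and tetrahedral, so four ligands adopt the sterically favoured tetrahedral geometry. → tetrahedral.

[Ag(H₂O)₄]⁺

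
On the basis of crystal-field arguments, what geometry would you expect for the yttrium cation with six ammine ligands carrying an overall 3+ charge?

octahedral

Summing ligand charges against the +3 overall charge gives an oxidation state of +3 for yttrium.
Group 3 minus oxidation state 3 gives a d⁰ configuration.
With 6 monodentate ligands the coordination number is 6.
Six donors around a single metal centre give an octahedral coordination sphere.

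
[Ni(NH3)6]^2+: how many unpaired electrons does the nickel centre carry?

2

Summing ligand charges against the +2 overall charge gives an oxidation state of +2 for nickel.
Ni sits in group 10, so the d-electron count is 10 − 2 = 8.
In an octahedral field the d⁸ configuration is t₂g⁶e_g² (only one arrangement possible), giving 2 unpaired electrons.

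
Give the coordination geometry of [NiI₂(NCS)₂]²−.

Each iodide is −1; each isothiocyanate is −1; balancing the −2 overall charge requires Ni(II).
Ni sits in group 10, so the d-electron count is 10 − 2 = 8.
Coordination number: 4.
Iodide and isothiocyanate are weak-field ligands.
With weak-field ligands the CFSE gain from square planar is small, so a 3d d⁸ ion takes the sterically preferred tetrahedral geometry.

tetrahedral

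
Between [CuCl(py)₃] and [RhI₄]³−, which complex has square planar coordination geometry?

[RhI₄]³−

For [CuCl(py)₃]: Summing ligand charges against the 0 overall charge gives an oxidation state of +1 for copper. Copper is a group-11 element; Cu(I) is therefore d¹⁰. A d¹⁰ ion has no crystal-field stabilisation preference between square planar and tetrahedral, so four ligands adopt the sterically favoured tetrahedral geometry. → tetrahedral.
For [RhI₄]³−: Ligand charges: each iodide is −1. With an overall charge of −3 the rhodium centre must be in the +1 oxidation state. Rh sits in group 9, so the d-electron count is 9 − 1 = 8. A 4d d⁸ ion has a large crystal-field splitting; square planar leaves the high-energy d_{x²−y²} orbital empty and maximises CFSE. → square planar.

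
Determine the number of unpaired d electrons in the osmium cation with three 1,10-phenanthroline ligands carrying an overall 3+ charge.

Summing ligand charges against the +3 overall charge gives an oxidation state of +3 for osmium.
Os sits in group 8, so the d-electron count is 8 − 3 = 5.
Counting donor atoms: 3×1,10-phenanthroline (bidentate) → 6 donors. Coordination number = 6.
The spin state decides the count: a 5d ion has a large Δₒ and is invariably low-spin.
An octahedral low-spin d⁵ ion is t₂g⁵e_g⁰, giving 1 unpaired electron.

1 unpaired electron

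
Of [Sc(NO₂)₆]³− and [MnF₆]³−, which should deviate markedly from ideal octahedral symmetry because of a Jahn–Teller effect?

[Sc(NO₂)₆]³−: Each nitro (N-bound nitrite) is −1; balancing the −3 overall charge requires Sc(III). Sc sits in group 3, so the d-electron count is 3 − 3 = 0. The d⁰ configuration leaves the e_g set evenly filled (or empty) — no strong Jahn–Teller driving force.
[MnF₆]³−: Each fluoride is −1; balancing the −3 overall charge requires Mn(III). Manganese is a group-7 element; Mn(III) is therefore d⁴. Fluoride is a weak-field ligand for a first-row metal, so the complex is high-spin. The t₂g³e_g¹ (high-spin) configuration has an unevenly filled e_g set; the Jahn–Teller theorem predicts a tetragonal distortion (typically axial elongation) to lift the degeneracy.

[MnF₆]³−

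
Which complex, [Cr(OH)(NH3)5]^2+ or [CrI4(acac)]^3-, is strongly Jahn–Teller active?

[Cr(OH)(NH3)5]^2+: Each hydroxide is −1; ammonia is neutral; balancing the +2 overall charge requires Cr(III). Chromium is a group-6 element; Cr(III) is therefore d³. The d³ configuration leaves the e_g set evenly filled (or empty) — no strong Jahn–Teller driving force.
[CrI4(acac)]^3-: Each iodide is −1; each acetylacetonate is −1; balancing the −3 overall charge requires Cr(II). Group 6 minus oxidation state 2 gives a d⁴ configuration. Acetylacetonate and iodide are weak-field ligands for a first-row metal, so the complex is high-spin. The t₂g³e_g¹ (high-spin) configuration has an unevenly filled e_g set; the Jahn–Teller theorem predicts a tetragonal distortion (typically axial elongation) to lift the degeneracy.

[CrI4(acac)]^3-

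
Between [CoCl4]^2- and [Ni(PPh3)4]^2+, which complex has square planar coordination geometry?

For [CoCl4]^2-: Summing ligand charges against the −2 overall charge gives an oxidation state of +2 for cobalt. Group 9 minus oxidation state 2 gives a d⁷ configuration. For a high-spin 3d d⁷ ion with weak-field ligands the small Δₜ gives little square-planar CFSE advantage, so four ligands adopt the sterically favoured tetrahedral geometry. → tetrahedral.
For [Ni(PPh3)4]^2+: Triphenylphosphine is neutral; balancing the +2 overall charge requires Ni(II). Group 10 minus oxidation state 2 gives a d⁸ configuration. Triphenylphosphine is a strong-field ligand (high in the spectrochemical series). A 3d d⁸ ion with strong-field ligands gains enough CFSE to favour square planar over tetrahedral. → square planar.

[Ni(PPh3)4]^2+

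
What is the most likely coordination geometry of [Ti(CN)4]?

Each cyanide is −1; balancing the 0 overall charge requires Ti(IV).
Titanium is a group-4 element; Ti(IV) is therefore d⁰.
With 4 monodentate ligands the coordination number is 4.
A d⁰ ion has no crystal-field stabilisation preference between square planar and tetrahedral, so four ligands adopt the sterically favoured tetrahedral geometry.

tetrahedral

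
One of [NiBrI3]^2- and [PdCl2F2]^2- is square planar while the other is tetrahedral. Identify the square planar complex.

[PdCl2F2]^2-

For [NiBrI3]^2-: Summing ligand charges against the −2 overall charge gives an oxidation state of +2 for nickel. Group 10 minus oxidation state 2 gives a d⁸ configuration. Bromide and iodide are weak-field ligands. With weak-field ligands the CFSE gain from square planar is small, so a 3d d⁸ ion takes the sterically preferred tetrahedral geometry. → tetrahedral.
For [PdCl2F2]^2-: Ligand charges: each chloride is −1; each fluoride is −1. With an overall charge of −2 the palladium centre must be in the +2 oxidation state. Group 10 minus oxidation state 2 gives a d⁸ configuration. A 4d d⁸ ion has a large crystal-field splitting; square planar leaves the high-energy d_{x²−y²} orbital empty and maximises CFSE. → square planar.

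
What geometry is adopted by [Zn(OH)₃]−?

Summing ligand charges against the −1 overall charge gives an oxidation state of +2 for zinc.
Zinc is a group-12 element; Zn(II) is therefore d¹⁰.
With 3 monodentate ligands the coordination number is 3.
Three ligands around a d¹⁰ centre minimise repulsion in a trigonal-planar arrangement.

trigonal planar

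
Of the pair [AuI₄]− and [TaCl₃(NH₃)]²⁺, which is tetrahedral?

For [AuI₄]−: Ligand charges: each iodide is −1. With an overall charge of −1 the gold centre must be in the +3 oxidation state. Gold is a group-11 element; Au(III) is therefore d⁸. A 5d d⁸ ion has a large crystal-field splitting; square planar leaves the high-energy d_{x²−y²} orbital empty and maximises CFSE. → square planar.
For [TaCl₃(NH₃)]²⁺: Ligand charges: each chloride is −1; ammonia is neutral. With an overall charge of +2 the tantalum centre must be in the +5 oxidation state. Group 5 minus oxidation state 5 gives a d⁰ configuration. A d⁰ ion has no crystal-field stabilisation preference between square planar and tetrahedral, so four ligands adopt the sterically favoured tetrahedral geometry. → tetrahedral.

[TaCl₃(NH₃)]²⁺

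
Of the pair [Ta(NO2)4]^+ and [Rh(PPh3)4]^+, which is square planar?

[Rh(PPh3)4]^+

For [Ta(NO2)4]^+: Ligand charges: each nitro (N-bound nitrite) is −1. With an overall charge of +1 the tantalum centre must be in the +5 oxidation state. Group 5 minus oxidation state 5 gives a d⁰ configuration. A d⁰ ion has no crystal-field stabilisation preference between square planar and tetrahedral, so four ligands adopt the sterically favoured tetrahedral geometry. → tetrahedral.
For [Rh(PPh3)4]^+: Ligand charges: triphenylphosphine is neutral. With an overall charge of +1 the rhodium centre must be in the +1 oxidation state. Rhodium is a group-9 element; Rh(I) is therefore d⁸. A 4d d⁸ ion has a large crystal-field splitting; square planar leaves the high-energy d_{x²−y²} orbital empty and maximises CFSE. → square planar.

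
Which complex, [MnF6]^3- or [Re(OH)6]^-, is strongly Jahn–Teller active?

[MnF6]^3-: Summing ligand charges against the −3 overall charge gives an oxidation state of +3 for manganese. Group 7 minus oxidation state 3 gives a d⁴ configuration. Fluoride is a weak-field ligand for a first-row metal, so the complex is high-spin. The t₂g³e_g¹ (high-spin) configuration has an unevenly filled e_g set; the Jahn–Teller theorem predicts a tetragonal distortion (typically axial elongation) to lift the degeneracy.
[Re(OH)6]^-: Ligand charges: each hydroxide is −1. With an overall charge of −1 the rhenium centre must be in the +5 oxidation state. Re sits in group 7, so the d-electron count is 7 − 5 = 2. The d² configuration leaves the e_g set evenly filled (or empty) — no strong Jahn–Teller driving force.

[MnF6]^3-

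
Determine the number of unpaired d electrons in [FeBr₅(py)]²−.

5 unpaired electrons

Each bromide is −1; pyridine is neutral; balancing the −2 overall charge requires Fe(III).
Iron is a group-8 element; Fe(III) is therefore d⁵.
The spin state decides the count: Bromide is a weak-field ligand for a first-row metal, so the complex is high-spin.
An octahedral high-spin d⁵ ion is t₂g³e_g², giving 5 unpaired electrons.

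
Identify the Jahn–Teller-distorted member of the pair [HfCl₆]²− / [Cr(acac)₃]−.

[Cr(acac)₃]−

[HfCl₆]²−: Ligand charges: each chloride is −1. With an overall charge of −2 the hafnium centre must be in the +4 oxidation state. Hafnium is a group-4 element; Hf(IV) is therefore d⁰. The d⁰ configuration leaves the e_g set evenly filled (or empty) — no strong Jahn–Teller driving force.
[Cr(acac)₃]−: Ligand charges: each acetylacetonate is −1. With an overall charge of −1 the chromium centre must be in the +2 oxidation state. Cr sits in group 6, so the d-electron count is 6 − 2 = 4. Acetylacetonate is a weak-field ligand for a first-row metal, so the complex is high-spin. The t₂g³e_g¹ (high-spin) configuration has an unevenly filled e_g set; the Jahn–Teller theorem predicts a tetragonal distortion (typically axial elongation) to lift the degeneracy.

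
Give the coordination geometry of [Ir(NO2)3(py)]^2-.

square planar

Ligand charges: each nitro (N-bound nitrite) is −1; pyridine is neutral. With an overall charge of −2 the iridium centre must be in the +1 oxidation state.
Ir sits in group 9, so the d-electron count is 9 − 1 = 8.
With 4 monodentate ligands the coordination number is 4.
A 5d d⁸ ion has a large crystal-field splitting; square planar leaves the high-energy d_{x²−y²} orbital empty and maximises CFSE.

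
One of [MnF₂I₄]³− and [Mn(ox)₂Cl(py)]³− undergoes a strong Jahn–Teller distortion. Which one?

[MnF₂I₄]³−: Ligand charges: each fluoride is −1; each iodide is −1. With an overall charge of −3 the manganese centre must be in the +3 oxidation state. Group 7 minus oxidation state 3 gives a d⁴ configuration. Fluoride and iodide are weak-field ligands for a first-row metal, so the complex is high-spin. The t₂g³e_g¹ (high-spin) configuration has an unevenly filled e_g set; the Jahn–Teller theorem predicts a tetragonal distortion (typically axial elongation) to lift the degeneracy.
[Mn(ox)₂Cl(py)]³−: Summing ligand charges against the −3 overall charge gives an oxidation state of +2 for manganese. Mn sits in group 7, so the d-electron count is 7 − 2 = 5. Chloride and oxalate are weak-field ligands for a first-row metal, so the complex is high-spin. The d⁵ configuration leaves the e_g set evenly filled (or empty) — no strong Jahn–Teller driving force.

[MnF₂I₄]³−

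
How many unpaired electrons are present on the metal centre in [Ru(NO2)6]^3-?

Ligand charges: each nitro (N-bound nitrite) is −1. With an overall charge of −3 the ruthenium centre must be in the +3 oxidation state.
Ruthenium is a group-8 element; Ru(III) is therefore d⁵.
The spin state decides the count: a 4d ion has a large Δₒ and is invariably low-spin.
An octahedral low-spin d⁵ ion is t₂g⁵e_g⁰, giving 1 unpaired electron.

1 unpaired electron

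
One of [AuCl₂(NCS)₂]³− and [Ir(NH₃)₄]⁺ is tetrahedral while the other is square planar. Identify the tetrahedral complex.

[AuCl₂(NCS)₂]³−

For [AuCl₂(NCS)₂]³−: Summing ligand charges against the −3 overall charge gives an oxidation state of +1 for gold. Group 11 minus oxidation state 1 gives a d¹⁰ configuration. A d¹⁰ ion has no crystal-field stabilisation preference between square planar and tetrahedral, so four ligands adopt the sterically favoured tetrahedral geometry. → tetrahedral.
For [Ir(NH₃)₄]⁺: Summing ligand charges against the +1 overall charge gives an oxidation state of +1 for iridium. Iridium is a group-9 element; Ir(I) is therefore d⁸. A 5d d⁸ ion has a large crystal-field splitting; square planar leaves the high-energy d_{x²−y²} orbital empty and maximises CFSE. → square planar.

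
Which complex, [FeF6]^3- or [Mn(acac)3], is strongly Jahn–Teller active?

[FeF6]^3-: Each fluoride is −1; balancing the −3 overall charge requires Fe(III). Fe sits in group 8, so the d-electron count is 8 − 3 = 5. Fluoride is a weak-field ligand for a first-row metal, so the complex is high-spin. The d⁵ configuration leaves the e_g set evenly filled (or empty) — no strong Jahn–Teller driving force.
[Mn(acac)3]: Ligand charges: each acetylacetonate is −1. With an overall charge of 0 the manganese centre must be in the +3 oxidation state. Group 7 minus oxidation state 3 gives a d⁴ configuration. Acetylacetonate is a weak-field ligand for a first-row metal, so the complex is high-spin. The t₂g³e_g¹ (high-spin) configuration has an unevenly filled e_g set; the Jahn–Teller theorem predicts a tetragonal distortion (typically axial elongation) to lift the degeneracy.

[Mn(acac)3]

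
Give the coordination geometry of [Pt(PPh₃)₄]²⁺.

Ligand charges: triphenylphosphine is neutral. With an overall charge of +2 the platinum centre must be in the +2 oxidation state.
Pt sits in group 10, so the d-electron count is 10 − 2 = 8.
Coordination number: 4.
A 5d d⁸ ion has a large crystal-field splitting; square planar leaves the high-energy d_{x²−y²} orbital empty and maximises CFSE.

square planar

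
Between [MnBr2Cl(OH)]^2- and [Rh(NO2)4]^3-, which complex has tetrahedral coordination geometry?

For [MnBr2Cl(OH)]^2-: Each bromide is −1; each chloride is −1; each hydroxide is −1; balancing the −2 overall charge requires Mn(II). Mn sits in group 7, so the d-electron count is 7 − 2 = 5. A high-spin d⁵ ion has zero CFSE in either geometry, so four ligands adopt the sterically favoured tetrahedral geometry. → tetrahedral.
For [Rh(NO2)4]^3-: Ligand charges: each nitro (N-bound nitrite) is −1. With an overall charge of −3 the rhodium centre must be in the +1 oxidation state. Rh sits in group 9, so the d-electron count is 9 − 1 = 8. A 4d d⁸ ion has a large crystal-field splitting; square planar leaves the high-energy d_{x²−y²} orbital empty and maximises CFSE. → square planar.

[MnBr2Cl(OH)]^2-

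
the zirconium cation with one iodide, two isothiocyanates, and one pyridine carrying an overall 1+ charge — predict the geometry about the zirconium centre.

tetrahedral

Ligand charges: each iodide is −1; each isothiocyanate is −1; pyridine is neutral. With an overall charge of +1 the zirconium centre must be in the +4 oxidation state.
Zr sits in group 4, so the d-electron count is 4 − 4 = 0.
Coordination number: 4.
A d⁰ ion has no crystal-field stabilisation preference between square planar and tetrahedral, so four ligands adopt the sterically favoured tetrahedral geometry.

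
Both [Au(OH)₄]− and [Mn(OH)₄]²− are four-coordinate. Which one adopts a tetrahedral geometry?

For [Au(OH)₄]−: Summing ligand charges against the −1 overall charge gives an oxidation state of +3 for gold. Group 11 minus oxidation state 3 gives a d⁸ configuration. A 5d d⁸ ion has a large crystal-field splitting; square planar leaves the high-energy d_{x²−y²} orbital empty and maximises CFSE. → square planar.
For [Mn(OH)₄]²−: Summing ligand charges against the −2 overall charge gives an oxidation state of +2 for manganese. Group 7 minus oxidation state 2 gives a d⁵ configuration. A high-spin d⁵ ion has zero CFSE in either geometry, so four ligands adopt the sterically favoured tetrahedral geometry. → tetrahedral.

[Mn(OH)₄]²−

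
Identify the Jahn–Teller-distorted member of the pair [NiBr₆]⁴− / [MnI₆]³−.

[NiBr₆]⁴−: Each bromide is −1; balancing the −4 overall charge requires Ni(II). Nickel is a group-10 element; Ni(II) is therefore d⁸. The d⁸ configuration leaves the e_g set evenly filled (or empty) — no strong Jahn–Teller driving force.
[MnI₆]³−: Summing ligand charges against the −3 overall charge gives an oxidation state of +3 for manganese. Group 7 minus oxidation state 3 gives a d⁴ configuration. Iodide is a weak-field ligand for a first-row metal, so the complex is high-spin. The t₂g³e_g¹ (high-spin) configuration has an unevenly filled e_g set; the Jahn–Teller theorem predicts a tetragonal distortion (typically axial elongation) to lift the degeneracy.

[MnI₆]³−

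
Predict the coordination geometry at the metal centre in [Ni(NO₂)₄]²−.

square planar

Each nitro (N-bound nitrite) is −1; balancing the −2 overall charge requires Ni(II).
Ni sits in group 10, so the d-electron count is 10 − 2 = 8.
Coordination number: 4.
Nitro (N-bound nitrite) is a strong-field ligand (high in the spectrochemical series).
A 3d d⁸ ion with strong-field ligands gains enough CFSE to favour square planar over tetrahedral.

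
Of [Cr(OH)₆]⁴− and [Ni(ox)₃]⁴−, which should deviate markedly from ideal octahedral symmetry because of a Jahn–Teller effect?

[Cr(OH)₆]⁴−

[Cr(OH)₆]⁴−: Ligand charges: each hydroxide is −1. With an overall charge of −4 the chromium centre must be in the +2 oxidation state. Chromium is a group-6 element; Cr(II) is therefore d⁴. Hydroxide is a weak-field ligand for a first-row metal, so the complex is high-spin. The t₂g³e_g¹ (high-spin) configuration has an unevenly filled e_g set; the Jahn–Teller theorem predicts a tetragonal distortion (typically axial elongation) to lift the degeneracy.
[Ni(ox)₃]⁴−: Each oxalate is −2; balancing the −4 overall charge requires Ni(II). Nickel is a group-10 element; Ni(II) is therefore d⁸. The d⁸ configuration leaves the e_g set evenly filled (or empty) — no strong Jahn–Teller driving force.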